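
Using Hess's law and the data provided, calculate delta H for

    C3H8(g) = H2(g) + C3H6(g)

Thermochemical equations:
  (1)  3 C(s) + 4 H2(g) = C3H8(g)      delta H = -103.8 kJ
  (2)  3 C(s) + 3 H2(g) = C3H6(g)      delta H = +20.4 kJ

(1) reversed (C3H8(g) must end up as a reactant): +103.8 kJ
(2) as written (C3H6(g) already on the product side): +20.4 kJ
Summing the manipulated equations, delta H = (-1)·(-103.8) + (1)·(+20.4) = 124.2 kJ

delta H = 124.2 kJ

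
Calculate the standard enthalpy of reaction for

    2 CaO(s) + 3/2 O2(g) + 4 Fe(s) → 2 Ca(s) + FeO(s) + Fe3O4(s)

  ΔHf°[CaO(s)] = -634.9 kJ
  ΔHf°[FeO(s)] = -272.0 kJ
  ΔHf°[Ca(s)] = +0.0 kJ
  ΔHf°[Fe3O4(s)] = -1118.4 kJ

Products: 2·(+0.0) + 1·(-272.0) + 1·(-1118.4) = -1390.4
Reactants: 2·(-634.9) + 3/2·(+0.0) + 4·(+0.0) = -1269.8
ΔHrxn = (-1390.4) − (-1269.8) = -120.6 kJ

ΔHrxn = -120.6 kJ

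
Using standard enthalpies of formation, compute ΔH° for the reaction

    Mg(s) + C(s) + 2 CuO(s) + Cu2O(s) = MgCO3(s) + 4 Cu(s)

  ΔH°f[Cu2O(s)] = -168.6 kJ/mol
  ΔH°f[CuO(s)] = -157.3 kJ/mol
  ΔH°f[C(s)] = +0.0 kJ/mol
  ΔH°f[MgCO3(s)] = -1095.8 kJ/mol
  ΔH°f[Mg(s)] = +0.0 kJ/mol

ΔH° = -612.6 kJ/mol

ΔH°rxn = Σ nΔHf°(products) − Σ nΔHf°(reactants).
Products: 1·(-1095.8) + 4·(+0.0) = -1095.8
Reactants: 1·(+0.0) + 1·(+0.0) + 2·(-157.3) + 1·(-168.6) = -483.2
ΔH° = (-1095.8) − (-483.2) = -612.6 kJ/mol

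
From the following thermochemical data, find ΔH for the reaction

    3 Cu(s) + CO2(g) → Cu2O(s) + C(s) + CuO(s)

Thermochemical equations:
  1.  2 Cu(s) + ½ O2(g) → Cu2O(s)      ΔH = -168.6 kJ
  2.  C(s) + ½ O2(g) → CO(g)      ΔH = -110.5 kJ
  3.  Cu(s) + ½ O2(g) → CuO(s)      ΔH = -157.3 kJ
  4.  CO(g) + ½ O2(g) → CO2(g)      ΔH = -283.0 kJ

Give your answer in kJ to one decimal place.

eq. 1 as written: -168.6 kJ
eq. 2 reversed: +110.5 kJ
eq. 3 as written: -157.3 kJ
eq. 4 reversed: +283.0 kJ
Combining the equations, ΔH = (1)·(-168.6) + (-1)·(-110.5) + (1)·(-157.3) + (-1)·(-283.0) = 67.6 kJ

ΔH = 67.6 kJ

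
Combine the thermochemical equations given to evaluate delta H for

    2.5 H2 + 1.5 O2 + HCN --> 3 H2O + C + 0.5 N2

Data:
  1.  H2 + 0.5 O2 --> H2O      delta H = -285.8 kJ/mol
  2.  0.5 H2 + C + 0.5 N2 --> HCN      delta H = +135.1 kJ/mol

delta H = -992.5 kJ/mol

eq. 1 × 3 (×3 to match 3 H2O in the target): (3)·(-285.8) = -857.4 kJ/mol
eq. 2 reversed (reverse to put HCN on the reactant side): -135.1 kJ/mol
delta H = (3)·(-285.8) + (-1)·(+135.1) = -992.5 kJ/mol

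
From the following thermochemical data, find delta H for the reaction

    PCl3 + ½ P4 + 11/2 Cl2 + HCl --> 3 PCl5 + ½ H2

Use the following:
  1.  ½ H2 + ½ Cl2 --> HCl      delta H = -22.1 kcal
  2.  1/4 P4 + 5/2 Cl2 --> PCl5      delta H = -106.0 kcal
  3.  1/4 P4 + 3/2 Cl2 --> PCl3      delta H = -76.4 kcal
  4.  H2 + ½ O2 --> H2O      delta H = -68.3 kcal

delta H = -219.5 kcal

eq. 1 reversed: +22.1 kcal
eq. 2 × 3: (3)·(-106.0) = -318.0 kcal
eq. 3 reversed: +76.4 kcal
eq. 4: not needed.
delta H = (+22.1) + (-318.0) + (+76.4) = -219.5 kcal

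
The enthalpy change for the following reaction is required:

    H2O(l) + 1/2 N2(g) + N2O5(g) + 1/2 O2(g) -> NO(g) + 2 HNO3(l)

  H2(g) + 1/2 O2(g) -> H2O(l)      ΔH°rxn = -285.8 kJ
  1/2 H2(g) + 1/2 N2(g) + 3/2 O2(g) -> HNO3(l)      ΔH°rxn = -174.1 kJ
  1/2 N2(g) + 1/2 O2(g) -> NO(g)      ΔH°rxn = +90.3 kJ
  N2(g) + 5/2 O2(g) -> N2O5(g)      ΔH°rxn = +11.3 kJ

equation 1 reversed: +285.8 kJ
equation 2 × 2: (2)·(-174.1) = -348.2 kJ
equation 3 as written: +90.3 kJ
equation 4 reversed: -11.3 kJ
By Hess's law, ΔH°rxn = (-1)·(-285.8) + (2)·(-174.1) + (1)·(+90.3) + (-1)·(+11.3) = 16.6 kJ

ΔH°rxn = 16.6 kJ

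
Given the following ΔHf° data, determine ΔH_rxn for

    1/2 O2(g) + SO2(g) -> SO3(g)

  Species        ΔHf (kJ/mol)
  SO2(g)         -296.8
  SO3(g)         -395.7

Products: 1·(-395.7) = -395.7
Reactants: 1/2·(+0.0) + 1·(-296.8) = -296.8
ΔH_rxn = (-395.7) − (-296.8) = -98.9 kJ/mol

ΔH_rxn = -98.9 kJ/mol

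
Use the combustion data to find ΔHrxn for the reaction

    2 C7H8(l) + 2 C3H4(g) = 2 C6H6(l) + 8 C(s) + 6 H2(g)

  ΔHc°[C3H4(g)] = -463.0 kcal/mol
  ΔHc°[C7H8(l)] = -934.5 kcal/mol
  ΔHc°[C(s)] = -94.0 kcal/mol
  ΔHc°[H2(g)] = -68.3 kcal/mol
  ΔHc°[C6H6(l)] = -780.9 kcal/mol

ΔHrxn = -71.4 kcal/mol

With combustion enthalpies, reactants minus products:
= [2·(-934.5) + 2·(-463.0)] − [2·(-780.9) + 8·(-94.0) + 6·(-68.3)]
= -71.4 kcal/mol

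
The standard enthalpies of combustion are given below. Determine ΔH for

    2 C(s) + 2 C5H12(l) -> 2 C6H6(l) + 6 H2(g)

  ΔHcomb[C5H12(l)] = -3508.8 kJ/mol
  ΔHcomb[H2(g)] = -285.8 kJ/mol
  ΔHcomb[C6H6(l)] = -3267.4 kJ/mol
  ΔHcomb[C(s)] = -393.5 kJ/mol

Using ΔH = Σ nΔHc°(reactants) − Σ nΔHc°(products):
= [2·(-393.5) + 2·(-3508.8)] − [2·(-3267.4) + 6·(-285.8)]
= 445.0 kJ/mol

ΔH = 445.0 kJ/mol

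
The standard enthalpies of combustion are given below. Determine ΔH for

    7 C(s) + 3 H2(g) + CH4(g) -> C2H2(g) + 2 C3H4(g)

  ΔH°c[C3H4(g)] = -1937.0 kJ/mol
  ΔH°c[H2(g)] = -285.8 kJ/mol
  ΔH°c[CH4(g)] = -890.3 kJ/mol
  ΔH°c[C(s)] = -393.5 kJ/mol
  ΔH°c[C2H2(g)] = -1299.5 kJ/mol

ΔH = 671.3 kJ/mol

Using ΔH = Σ nΔHc°(reactants) − Σ nΔHc°(products):
= [7·(-393.5) + 3·(-285.8) + 1·(-890.3)] − [1·(-1299.5) + 2·(-1937.0)]
= 671.3 kJ/mol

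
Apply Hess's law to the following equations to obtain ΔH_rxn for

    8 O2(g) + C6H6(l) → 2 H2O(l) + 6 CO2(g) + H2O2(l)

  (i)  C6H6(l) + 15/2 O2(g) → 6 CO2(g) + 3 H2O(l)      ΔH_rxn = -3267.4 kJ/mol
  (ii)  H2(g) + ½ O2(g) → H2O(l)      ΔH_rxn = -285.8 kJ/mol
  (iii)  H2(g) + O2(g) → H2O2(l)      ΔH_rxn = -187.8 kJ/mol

ΔH_rxn = -3169.4 kJ/mol

(i) as written (C6H6(l) already on the reactant side): -3267.4 kJ/mol
(ii) reversed: +285.8 kJ/mol
(iii) as written (H2O2(l) already on the product side): -187.8 kJ/mol
ΔH_rxn = (1)·(-3267.4) + (-1)·(-285.8) + (1)·(-187.8) = -3169.4 kJ/mol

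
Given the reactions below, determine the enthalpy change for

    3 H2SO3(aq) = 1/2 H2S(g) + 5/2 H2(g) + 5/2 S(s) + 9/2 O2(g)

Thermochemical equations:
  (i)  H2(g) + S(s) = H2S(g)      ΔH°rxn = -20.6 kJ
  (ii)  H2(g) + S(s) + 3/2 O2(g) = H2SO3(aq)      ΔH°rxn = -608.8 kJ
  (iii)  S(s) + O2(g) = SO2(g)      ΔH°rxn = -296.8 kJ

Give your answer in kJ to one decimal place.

(i) × 1/2: (1/2)·(-20.6) = -10.3 kJ
(ii) reversed and × 3: (-3)·(-608.8) = +1826.4 kJ
(iii): not needed.
Since enthalpy is a state function, ΔH°rxn = (1/2)·(-20.6) + (-3)·(-608.8) = 1816.1 kJ

ΔH°rxn = 1816.1 kJ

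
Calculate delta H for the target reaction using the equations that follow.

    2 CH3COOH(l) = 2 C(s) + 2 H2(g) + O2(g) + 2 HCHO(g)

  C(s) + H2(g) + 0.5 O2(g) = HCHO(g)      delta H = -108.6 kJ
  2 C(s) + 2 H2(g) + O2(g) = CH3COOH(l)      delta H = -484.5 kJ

equation 1 × 2 (×2 to match 2 HCHO(g) in the target): (2)·(-108.6) = -217.2 kJ
equation 2 reversed and × 2 (reverse to put CH3COOH(l) on the reactant side; ×2 to match 2 CH3COOH(l) in the target): (-2)·(-484.5) = +969.0 kJ
delta H = (2)·(-108.6) + (-2)·(-484.5) = 751.8 kJ

delta H = 751.8 kJ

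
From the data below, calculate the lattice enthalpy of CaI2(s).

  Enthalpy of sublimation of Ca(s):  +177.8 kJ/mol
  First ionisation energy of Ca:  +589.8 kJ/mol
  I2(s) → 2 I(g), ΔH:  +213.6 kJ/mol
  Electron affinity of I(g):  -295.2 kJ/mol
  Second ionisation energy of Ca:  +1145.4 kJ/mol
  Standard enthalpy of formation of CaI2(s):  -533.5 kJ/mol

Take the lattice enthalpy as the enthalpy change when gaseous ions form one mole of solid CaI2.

ΔHf° = 1·ΔHsub + 1·(ΣIE) + 1·D(I2) + 2·EA + U
-533.5 = 1·(+177.8) + 1·(+1735.2) + 1·(+213.6) + 2·(-295.2) + U
U = -533.5 − (+1536.2) = -2069.7 kJ/mol

U = -2069.7 kJ/mol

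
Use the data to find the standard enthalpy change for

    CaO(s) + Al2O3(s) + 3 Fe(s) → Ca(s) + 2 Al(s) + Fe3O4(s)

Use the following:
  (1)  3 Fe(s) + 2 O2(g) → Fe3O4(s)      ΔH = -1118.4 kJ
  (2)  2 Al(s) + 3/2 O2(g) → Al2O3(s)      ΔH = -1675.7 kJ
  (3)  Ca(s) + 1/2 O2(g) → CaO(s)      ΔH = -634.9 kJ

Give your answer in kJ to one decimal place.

ΔH = 1192.2 kJ

(1) as written (Fe3O4(s) already on the product side): -1118.4 kJ
(2) reversed (Al2O3(s) must end up as a reactant): +1675.7 kJ
(3) reversed (reverse to put CaO(s) on the reactant side): +634.9 kJ
Summing the manipulated equations, ΔH = (-1118.4) + (+1675.7) + (+634.9) = 1192.2 kJ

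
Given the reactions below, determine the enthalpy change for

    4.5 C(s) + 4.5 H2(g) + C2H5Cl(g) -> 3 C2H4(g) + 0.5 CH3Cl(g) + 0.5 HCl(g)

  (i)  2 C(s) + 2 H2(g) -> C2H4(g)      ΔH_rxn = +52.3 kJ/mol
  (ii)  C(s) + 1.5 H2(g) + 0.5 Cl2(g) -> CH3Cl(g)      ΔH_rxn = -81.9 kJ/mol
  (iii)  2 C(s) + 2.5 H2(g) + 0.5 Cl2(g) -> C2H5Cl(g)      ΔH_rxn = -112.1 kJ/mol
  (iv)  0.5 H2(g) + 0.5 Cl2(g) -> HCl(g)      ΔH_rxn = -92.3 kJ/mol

(i) × 3: (3)·(+52.3) = +156.9 kJ/mol
(ii) × 1/2: (1/2)·(-81.9) = -40.95 kJ/mol
(iii) reversed: +112.1 kJ/mol
(iv) × 1/2: (1/2)·(-92.3) = -46.15 kJ/mol
Summing the manipulated equations, ΔH_rxn = (+156.9) + (-40.95) + (+112.1) + (-46.15) = 181.9 kJ/mol

ΔH_rxn = 181.9 kJ/mol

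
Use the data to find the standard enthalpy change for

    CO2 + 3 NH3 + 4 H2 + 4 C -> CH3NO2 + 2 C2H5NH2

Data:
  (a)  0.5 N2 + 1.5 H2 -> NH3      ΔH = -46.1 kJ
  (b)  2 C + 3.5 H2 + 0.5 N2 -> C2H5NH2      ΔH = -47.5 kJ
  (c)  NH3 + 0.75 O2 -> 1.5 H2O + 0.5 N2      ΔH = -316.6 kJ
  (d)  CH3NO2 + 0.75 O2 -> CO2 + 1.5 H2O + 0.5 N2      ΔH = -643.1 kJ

(a) reversed and × 2: (-2)·(-46.1) = +92.2 kJ
(b) × 2: (2)·(-47.5) = -95.0 kJ
(c) as written: -316.6 kJ
(d) reversed: +643.1 kJ
ΔH = (+92.2) + (-95.0) + (-316.6) + (+643.1) = 323.7 kJ

ΔH = 323.7 kJ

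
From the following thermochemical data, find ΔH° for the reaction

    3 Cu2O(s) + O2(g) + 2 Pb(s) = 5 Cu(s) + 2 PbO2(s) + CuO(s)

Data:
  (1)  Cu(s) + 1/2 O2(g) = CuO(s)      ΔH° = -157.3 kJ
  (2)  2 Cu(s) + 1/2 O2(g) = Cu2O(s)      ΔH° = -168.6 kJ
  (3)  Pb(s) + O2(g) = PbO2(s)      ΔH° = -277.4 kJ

(1) as written (CuO(s) already on the product side): -157.3 kJ
(2) reversed and × 3 (reverse to put Cu2O(s) on the reactant side; ×3 to match 3 Cu2O(s) in the target): (-3)·(-168.6) = +505.8 kJ
(3) × 2 (×2 to match 2 PbO2(s) in the target): (2)·(-277.4) = -554.8 kJ
Summing the manipulated equations, ΔH° = (1)·(-157.3) + (-3)·(-168.6) + (2)·(-277.4) = -206.3 kJ

ΔH° = -206.3 kJ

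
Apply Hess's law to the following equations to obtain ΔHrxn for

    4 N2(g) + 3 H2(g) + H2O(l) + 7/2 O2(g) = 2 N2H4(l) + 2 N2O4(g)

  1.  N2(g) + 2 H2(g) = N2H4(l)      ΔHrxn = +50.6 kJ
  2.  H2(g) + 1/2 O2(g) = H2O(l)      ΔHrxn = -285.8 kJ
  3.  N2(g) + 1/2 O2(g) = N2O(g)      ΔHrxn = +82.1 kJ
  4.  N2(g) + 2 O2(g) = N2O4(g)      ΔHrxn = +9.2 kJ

ΔHrxn = 405.4 kJ

eq. 1 × 2: (2)·(+50.6) = +101.2 kJ
eq. 2 reversed: +285.8 kJ
eq. 3: not needed.
eq. 4 × 2: (2)·(+9.2) = +18.4 kJ
Combining the equations, ΔHrxn = (2)·(+50.6) + (-1)·(-285.8) + (2)·(+9.2) = 405.4 kJ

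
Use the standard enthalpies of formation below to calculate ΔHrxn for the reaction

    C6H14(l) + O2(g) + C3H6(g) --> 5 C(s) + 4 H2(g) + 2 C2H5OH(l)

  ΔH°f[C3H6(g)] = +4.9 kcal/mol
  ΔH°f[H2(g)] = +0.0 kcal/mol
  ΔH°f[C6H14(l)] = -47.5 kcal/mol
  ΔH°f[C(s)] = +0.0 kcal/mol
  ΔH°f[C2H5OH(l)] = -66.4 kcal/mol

ΔHrxn = -90.2 kcal/mol

Products: 5·(+0.0) + 4·(+0.0) + 2·(-66.4) = -132.8
Reactants: 1·(-47.5) + 1·(+0.0) + 1·(+4.9) = -42.6
ΔHrxn = (-132.8) − (-42.6) = -90.2 kcal/mol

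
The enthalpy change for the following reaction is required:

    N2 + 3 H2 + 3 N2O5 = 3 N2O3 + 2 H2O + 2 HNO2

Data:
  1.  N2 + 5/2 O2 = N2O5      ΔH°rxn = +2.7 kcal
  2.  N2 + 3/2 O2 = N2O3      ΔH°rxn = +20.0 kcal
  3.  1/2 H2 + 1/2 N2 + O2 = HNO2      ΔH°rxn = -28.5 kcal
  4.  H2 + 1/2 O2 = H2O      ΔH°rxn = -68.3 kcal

ΔH°rxn = -141.7 kcal

eq. 1 reversed and × 3: (-3)·(+2.7) = -8.1 kcal
eq. 2 × 3: (3)·(+20.0) = +60.0 kcal
eq. 3 × 2: (2)·(-28.5) = -57.0 kcal
eq. 4 × 2: (2)·(-68.3) = -136.6 kcal
By Hess's law, ΔH°rxn = (-3)·(+2.7) + (3)·(+20.0) + (2)·(-28.5) + (2)·(-68.3) = -141.7 kcal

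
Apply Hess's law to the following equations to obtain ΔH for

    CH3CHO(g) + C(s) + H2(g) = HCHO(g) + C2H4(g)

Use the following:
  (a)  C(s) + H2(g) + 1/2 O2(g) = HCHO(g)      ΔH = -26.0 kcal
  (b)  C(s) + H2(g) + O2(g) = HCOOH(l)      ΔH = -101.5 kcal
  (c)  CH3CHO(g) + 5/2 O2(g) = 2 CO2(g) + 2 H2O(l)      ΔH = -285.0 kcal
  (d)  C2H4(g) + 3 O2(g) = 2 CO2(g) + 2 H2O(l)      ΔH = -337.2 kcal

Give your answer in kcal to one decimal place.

(a) as written (HCHO(g) already on the product side): -26.0 kcal
(b): not needed (HCOOH(l) appears nowhere else).
(c) as written (CH3CHO(g) already on the reactant side): -285.0 kcal
(d) reversed (reverse to put C2H4(g) on the product side): +337.2 kcal
Summing the manipulated equations, ΔH = (1)·(-26.0) + (1)·(-285.0) + (-1)·(-337.2) = 26.2 kcal

ΔH = 26.2 kcal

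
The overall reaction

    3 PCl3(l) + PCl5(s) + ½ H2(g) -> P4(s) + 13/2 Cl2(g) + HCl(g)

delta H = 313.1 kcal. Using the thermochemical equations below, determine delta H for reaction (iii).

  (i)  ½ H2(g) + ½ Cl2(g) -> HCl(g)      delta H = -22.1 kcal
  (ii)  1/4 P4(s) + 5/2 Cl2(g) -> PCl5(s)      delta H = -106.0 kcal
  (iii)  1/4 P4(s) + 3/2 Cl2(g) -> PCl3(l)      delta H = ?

delta H = -76.4 kcal

(i) as written (HCl(g) already on the product side): -22.1 kcal
(ii) reversed (PCl5(s) must end up as a reactant): +106.0 kcal
(iii) reversed and × 3 (reverse to put PCl3(l) on the reactant side; ×3 to match 3 PCl3(l) in the target): contributes −3·x
+313.1 = (-22.1) + (+106.0) − 3·x
x = (+313.1 − (+83.9)) / (-3) = -76.4 kcal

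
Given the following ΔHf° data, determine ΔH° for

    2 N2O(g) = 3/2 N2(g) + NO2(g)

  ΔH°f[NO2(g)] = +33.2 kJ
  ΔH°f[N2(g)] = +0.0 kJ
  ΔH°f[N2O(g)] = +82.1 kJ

ΔH° = -131.0 kJ

Products: 3/2·(+0.0) + 1·(+33.2) = +33.2
Reactants: 2·(+82.1) = +164.2
ΔH° = (+33.2) − (+164.2) = -131.0 kJ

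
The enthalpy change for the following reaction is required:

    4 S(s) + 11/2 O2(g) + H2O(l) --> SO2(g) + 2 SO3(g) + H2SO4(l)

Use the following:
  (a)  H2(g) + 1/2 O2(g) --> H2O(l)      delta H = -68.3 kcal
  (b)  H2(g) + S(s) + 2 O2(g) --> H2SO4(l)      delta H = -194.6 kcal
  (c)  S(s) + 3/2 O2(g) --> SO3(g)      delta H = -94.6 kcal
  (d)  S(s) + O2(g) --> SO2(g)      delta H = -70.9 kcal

(a) reversed (reverse to put H2O(l) on the reactant side): +68.3 kcal
(b) as written (H2SO4(l) already on the product side): -194.6 kcal
(c) × 2 (scale by 2 for the 2 SO3(g)): (2)·(-94.6) = -189.2 kcal
(d) as written (SO2(g) already on the product side): -70.9 kcal
Combining the equations, delta H = (-1)·(-68.3) + (1)·(-194.6) + (2)·(-94.6) + (1)·(-70.9) = -386.4 kcal

delta H = -386.4 kcal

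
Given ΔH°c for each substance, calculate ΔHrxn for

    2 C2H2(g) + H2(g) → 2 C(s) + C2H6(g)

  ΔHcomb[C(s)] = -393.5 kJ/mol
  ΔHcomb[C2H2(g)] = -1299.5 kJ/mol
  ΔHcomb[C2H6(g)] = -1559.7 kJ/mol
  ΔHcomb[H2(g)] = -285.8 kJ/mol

With combustion enthalpies, reactants minus products:
= [2·(-1299.5) + 1·(-285.8)] − [2·(-393.5) + 1·(-1559.7)]
= -538.1 kJ/mol

ΔHrxn = -538.1 kJ/mol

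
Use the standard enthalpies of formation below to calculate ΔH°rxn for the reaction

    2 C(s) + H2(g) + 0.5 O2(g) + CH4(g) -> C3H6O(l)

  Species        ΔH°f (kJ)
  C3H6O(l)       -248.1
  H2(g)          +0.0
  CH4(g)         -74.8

ΔH°rxn = -173.3 kJ

ΔH°rxn = Σ nΔHf°(products) − Σ nΔHf°(reactants).
Products: 1·(-248.1) = -248.1
Reactants: 2·(+0.0) + 1·(+0.0) + 1/2·(+0.0) + 1·(-74.8) = -74.8
ΔH°rxn = (-248.1) − (-74.8) = -173.3 kJ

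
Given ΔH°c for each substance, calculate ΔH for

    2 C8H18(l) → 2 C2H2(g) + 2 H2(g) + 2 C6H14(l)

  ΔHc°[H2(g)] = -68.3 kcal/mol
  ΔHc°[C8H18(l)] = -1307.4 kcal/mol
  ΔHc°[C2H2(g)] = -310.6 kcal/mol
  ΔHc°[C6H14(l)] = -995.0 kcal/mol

With combustion enthalpies, reactants minus products:
= [2·(-1307.4)] − [2·(-310.6) + 2·(-68.3) + 2·(-995.0)]
= 133.0 kcal/mol

ΔH = 133.0 kcal/mol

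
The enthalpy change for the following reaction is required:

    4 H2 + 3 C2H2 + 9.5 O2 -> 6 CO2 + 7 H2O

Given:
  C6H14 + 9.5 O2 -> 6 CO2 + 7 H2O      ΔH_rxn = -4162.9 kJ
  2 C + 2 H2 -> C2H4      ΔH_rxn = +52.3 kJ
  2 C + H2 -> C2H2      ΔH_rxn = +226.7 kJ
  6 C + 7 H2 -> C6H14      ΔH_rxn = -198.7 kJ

equation 1 as written: -4162.9 kJ
equation 2: not needed.
equation 3 reversed and × 3: (-3)·(+226.7) = -680.1 kJ
equation 4 as written: -198.7 kJ
Combining the equations, ΔH_rxn = (-4162.9) + (-680.1) + (-198.7) = -5041.7 kJ

ΔH_rxn = -5041.7 kJ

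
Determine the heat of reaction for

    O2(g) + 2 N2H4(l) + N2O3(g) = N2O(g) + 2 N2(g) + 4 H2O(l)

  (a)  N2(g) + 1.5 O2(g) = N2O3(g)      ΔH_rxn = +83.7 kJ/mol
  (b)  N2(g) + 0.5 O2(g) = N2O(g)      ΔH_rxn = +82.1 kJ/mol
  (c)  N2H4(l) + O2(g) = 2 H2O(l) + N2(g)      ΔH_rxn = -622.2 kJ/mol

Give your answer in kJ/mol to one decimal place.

ΔH_rxn = -1246.0 kJ/mol

(a) reversed: -83.7 kJ/mol
(b) as written: +82.1 kJ/mol
(c) × 2: (2)·(-622.2) = -1244.4 kJ/mol
ΔH_rxn = (-83.7) + (+82.1) + (-1244.4) = -1246.0 kJ/mol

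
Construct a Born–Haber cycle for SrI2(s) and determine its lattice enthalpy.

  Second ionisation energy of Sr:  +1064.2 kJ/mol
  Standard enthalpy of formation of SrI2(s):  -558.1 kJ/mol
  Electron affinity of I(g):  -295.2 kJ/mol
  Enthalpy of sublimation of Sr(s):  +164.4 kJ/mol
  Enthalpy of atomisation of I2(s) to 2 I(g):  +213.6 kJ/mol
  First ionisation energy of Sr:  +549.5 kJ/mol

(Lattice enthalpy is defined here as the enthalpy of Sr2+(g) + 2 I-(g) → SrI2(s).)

U = -1959.4 kJ/mol

ΔHf° = 1·ΔHsub + 1·(ΣIE) + 1·D(I2) + 2·EA + U
-558.1 = 1·(+164.4) + 1·(+1613.7) + 1·(+213.6) + 2·(-295.2) + U
U = -558.1 − (+1401.3) = -1959.4 kJ/mol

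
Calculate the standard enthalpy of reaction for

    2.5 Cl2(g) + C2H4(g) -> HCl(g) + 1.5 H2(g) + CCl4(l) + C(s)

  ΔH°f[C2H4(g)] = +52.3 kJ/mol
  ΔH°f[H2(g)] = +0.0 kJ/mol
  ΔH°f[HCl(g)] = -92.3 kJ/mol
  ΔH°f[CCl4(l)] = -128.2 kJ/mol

ΔHrxn = -272.8 kJ/mol

Products: 1·(-92.3) + 3/2·(+0.0) + 1·(-128.2) + 1·(+0.0) = -220.5
Reactants: 5/2·(+0.0) + 1·(+52.3) = +52.3
ΔHrxn = (-220.5) − (+52.3) = -272.8 kJ/mol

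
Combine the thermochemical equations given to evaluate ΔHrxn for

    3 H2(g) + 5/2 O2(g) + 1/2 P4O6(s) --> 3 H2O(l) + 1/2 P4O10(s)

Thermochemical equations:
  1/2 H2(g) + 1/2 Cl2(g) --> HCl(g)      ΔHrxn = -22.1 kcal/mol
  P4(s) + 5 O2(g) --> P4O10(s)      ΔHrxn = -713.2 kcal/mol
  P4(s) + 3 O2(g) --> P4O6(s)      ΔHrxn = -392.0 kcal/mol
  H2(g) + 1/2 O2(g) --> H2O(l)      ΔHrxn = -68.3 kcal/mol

ΔHrxn = -365.5 kcal/mol

equation 1: not needed.
equation 2 × 1/2: (1/2)·(-713.2) = -356.6 kcal/mol
equation 3 reversed and × 1/2: (-1/2)·(-392.0) = +196.0 kcal/mol
equation 4 × 3: (3)·(-68.3) = -204.9 kcal/mol
Combining the equations, ΔHrxn = (1/2)·(-713.2) + (-1/2)·(-392.0) + (3)·(-68.3) = -365.5 kcal/mol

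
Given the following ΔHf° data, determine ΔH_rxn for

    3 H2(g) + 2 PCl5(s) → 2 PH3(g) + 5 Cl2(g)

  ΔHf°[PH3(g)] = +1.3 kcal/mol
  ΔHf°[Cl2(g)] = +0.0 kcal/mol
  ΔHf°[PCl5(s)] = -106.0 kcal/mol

ΔH_rxn = 214.6 kcal/mol

Products: 2·(+1.3) + 5·(+0.0) = +2.6
Reactants: 3·(+0.0) + 2·(-106.0) = -212.0
ΔH_rxn = (+2.6) − (-212.0) = 214.6 kcal/mol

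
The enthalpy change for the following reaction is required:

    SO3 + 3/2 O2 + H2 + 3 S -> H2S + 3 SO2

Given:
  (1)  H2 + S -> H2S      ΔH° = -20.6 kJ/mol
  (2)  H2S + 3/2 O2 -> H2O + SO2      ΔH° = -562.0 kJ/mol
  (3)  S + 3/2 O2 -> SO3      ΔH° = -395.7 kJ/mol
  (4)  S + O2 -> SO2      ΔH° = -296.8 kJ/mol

(1) as written: -20.6 kJ/mol
(2): not needed.
(3) reversed: +395.7 kJ/mol
(4) × 3: (3)·(-296.8) = -890.4 kJ/mol
Combining the equations, ΔH° = (-20.6) + (+395.7) + (-890.4) = -515.3 kJ/mol

ΔH° = -515.3 kJ/mol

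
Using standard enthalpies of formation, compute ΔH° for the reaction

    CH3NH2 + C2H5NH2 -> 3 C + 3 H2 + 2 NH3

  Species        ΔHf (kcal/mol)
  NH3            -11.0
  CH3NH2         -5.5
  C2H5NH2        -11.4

ΔH° = -5.1 kcal/mol

ΔH°rxn = Σ nΔHf°(products) − Σ nΔHf°(reactants).
Products: 3·(+0.0) + 3·(+0.0) + 2·(-11.0) = -22.0
Reactants: 1·(-5.5) + 1·(-11.4) = -16.9
ΔH° = (-22.0) − (-16.9) = -5.1 kcal/mol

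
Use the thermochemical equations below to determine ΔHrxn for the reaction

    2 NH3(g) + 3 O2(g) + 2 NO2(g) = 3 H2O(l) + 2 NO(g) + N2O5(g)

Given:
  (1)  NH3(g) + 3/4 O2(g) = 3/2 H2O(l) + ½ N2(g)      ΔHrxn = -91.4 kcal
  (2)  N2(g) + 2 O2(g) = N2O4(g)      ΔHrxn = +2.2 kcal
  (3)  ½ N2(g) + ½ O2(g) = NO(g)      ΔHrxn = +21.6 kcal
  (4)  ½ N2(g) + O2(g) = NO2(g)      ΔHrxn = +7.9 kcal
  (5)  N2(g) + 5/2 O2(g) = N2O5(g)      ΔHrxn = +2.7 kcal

ΔHrxn = -152.7 kcal

(1) × 2 (×2 to match 2 NH3(g) in the target): (2)·(-91.4) = -182.8 kcal
(2): not needed (N2O4(g) appears nowhere else).
(3) × 2 (×2 to match 2 NO(g) in the target): (2)·(+21.6) = +43.2 kcal
(4) reversed and × 2 (reverse to put NO2(g) on the reactant side; ×2 to match 2 NO2(g) in the target): (-2)·(+7.9) = -15.8 kcal
(5) as written (N2O5(g) already on the product side): +2.7 kcal
ΔHrxn = (-182.8) + (+43.2) + (-15.8) + (+2.7) = -152.7 kcal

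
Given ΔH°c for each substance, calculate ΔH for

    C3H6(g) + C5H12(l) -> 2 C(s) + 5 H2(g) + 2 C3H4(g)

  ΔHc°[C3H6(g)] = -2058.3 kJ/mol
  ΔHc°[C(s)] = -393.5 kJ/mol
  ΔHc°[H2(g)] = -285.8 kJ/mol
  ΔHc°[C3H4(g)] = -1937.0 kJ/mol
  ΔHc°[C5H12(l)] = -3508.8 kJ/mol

ΔH = 522.9 kJ/mol

Using ΔH = Σ nΔHc°(reactants) − Σ nΔHc°(products):
= [1·(-2058.3) + 1·(-3508.8)] − [2·(-393.5) + 5·(-285.8) + 2·(-1937.0)]
= 522.9 kJ/mol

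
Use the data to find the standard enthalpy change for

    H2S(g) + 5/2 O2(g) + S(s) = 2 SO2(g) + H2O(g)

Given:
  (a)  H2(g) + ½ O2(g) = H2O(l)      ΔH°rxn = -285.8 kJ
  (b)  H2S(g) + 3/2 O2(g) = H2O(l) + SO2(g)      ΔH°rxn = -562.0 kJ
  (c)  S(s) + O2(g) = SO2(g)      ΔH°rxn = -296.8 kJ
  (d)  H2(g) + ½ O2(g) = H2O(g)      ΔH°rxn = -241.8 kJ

(a) reversed: +285.8 kJ
(b) as written (H2S(g) already on the reactant side): -562.0 kJ
(c) as written (S(s) already on the reactant side): -296.8 kJ
(d) as written (H2O(g) already on the product side): -241.8 kJ
Summing the manipulated equations, ΔH°rxn = (-1)·(-285.8) + (1)·(-562.0) + (1)·(-296.8) + (1)·(-241.8) = -814.8 kJ

ΔH°rxn = -814.8 kJ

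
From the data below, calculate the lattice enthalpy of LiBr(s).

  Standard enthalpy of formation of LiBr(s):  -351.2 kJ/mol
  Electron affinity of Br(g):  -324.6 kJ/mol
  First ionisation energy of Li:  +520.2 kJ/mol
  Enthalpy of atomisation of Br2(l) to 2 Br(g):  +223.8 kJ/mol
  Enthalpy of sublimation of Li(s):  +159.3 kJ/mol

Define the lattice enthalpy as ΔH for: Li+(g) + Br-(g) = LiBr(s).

U = -818.0 kJ/mol

ΔHf° = 1·ΔHsub + 1·(ΣIE) + 1/2·D(Br2) + 1·EA + U
-351.2 = 1·(+159.3) + 1·(+520.2) + 1/2·(+223.8) + 1·(-324.6) + U
U = -351.2 − (+466.8) = -818.0 kJ/mol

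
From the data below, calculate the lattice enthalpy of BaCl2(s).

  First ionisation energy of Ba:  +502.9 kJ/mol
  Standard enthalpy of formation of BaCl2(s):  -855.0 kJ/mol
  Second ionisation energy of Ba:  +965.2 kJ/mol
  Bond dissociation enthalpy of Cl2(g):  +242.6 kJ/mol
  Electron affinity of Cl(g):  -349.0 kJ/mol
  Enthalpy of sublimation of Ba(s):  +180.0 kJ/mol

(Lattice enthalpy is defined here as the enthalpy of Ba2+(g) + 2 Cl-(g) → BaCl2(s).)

U = -2047.7 kJ/mol

ΔHf° = 1·ΔHsub + 1·(ΣIE) + 1·D(Cl2) + 2·EA + U
-855.0 = 1·(+180.0) + 1·(+1468.1) + 1·(+242.6) + 2·(-349.0) + U
U = -855.0 − (+1192.7) = -2047.7 kJ/mol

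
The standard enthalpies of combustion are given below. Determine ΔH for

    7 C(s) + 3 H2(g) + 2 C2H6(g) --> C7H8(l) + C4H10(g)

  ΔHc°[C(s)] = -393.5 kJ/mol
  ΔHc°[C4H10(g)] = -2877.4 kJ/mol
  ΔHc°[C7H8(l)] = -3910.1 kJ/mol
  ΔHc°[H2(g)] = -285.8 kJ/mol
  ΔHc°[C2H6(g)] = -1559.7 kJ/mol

ΔH = 56.2 kJ/mol

With combustion enthalpies, reactants minus products:
= [7·(-393.5) + 3·(-285.8) + 2·(-1559.7)] − [1·(-3910.1) + 1·(-2877.4)]
= 56.2 kJ/mol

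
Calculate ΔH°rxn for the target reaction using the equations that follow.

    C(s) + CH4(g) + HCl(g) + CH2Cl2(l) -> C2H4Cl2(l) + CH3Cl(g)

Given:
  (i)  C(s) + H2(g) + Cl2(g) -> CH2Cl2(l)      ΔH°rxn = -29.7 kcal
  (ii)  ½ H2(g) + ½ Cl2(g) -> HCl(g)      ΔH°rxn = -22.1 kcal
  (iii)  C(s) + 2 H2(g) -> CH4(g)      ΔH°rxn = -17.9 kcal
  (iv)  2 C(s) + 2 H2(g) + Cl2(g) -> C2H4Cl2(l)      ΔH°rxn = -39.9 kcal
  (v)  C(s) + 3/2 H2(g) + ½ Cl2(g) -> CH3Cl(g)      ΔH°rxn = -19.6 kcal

ΔH°rxn = 10.2 kcal

(i) reversed (reverse to put CH2Cl2(l) on the reactant side): +29.7 kcal
(ii) reversed (reverse to put HCl(g) on the reactant side): +22.1 kcal
(iii) reversed (reverse to put CH4(g) on the reactant side): +17.9 kcal
(iv) as written (C2H4Cl2(l) already on the product side): -39.9 kcal
(v) as written (CH3Cl(g) already on the product side): -19.6 kcal
By Hess's law, ΔH°rxn = (-1)·(-29.7) + (-1)·(-22.1) + (-1)·(-17.9) + (1)·(-39.9) + (1)·(-19.6) = 10.2 kcal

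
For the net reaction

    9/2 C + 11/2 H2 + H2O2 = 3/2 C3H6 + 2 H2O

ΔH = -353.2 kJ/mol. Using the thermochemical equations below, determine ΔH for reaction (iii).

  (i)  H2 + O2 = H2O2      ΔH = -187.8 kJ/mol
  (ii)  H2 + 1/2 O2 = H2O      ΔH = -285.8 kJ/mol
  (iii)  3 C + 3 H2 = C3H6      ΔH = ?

ΔH = 20.4 kJ/mol

(i) reversed: +187.8 kJ/mol
(ii) × 2: (2)·(-285.8) = -571.6 kJ/mol
(iii) × 3/2: contributes 3/2·x
-353.2 = (+187.8) + (-571.6) + 3/2·x
x = (-353.2 − (-383.8)) / (3/2) = 20.4 kJ/mol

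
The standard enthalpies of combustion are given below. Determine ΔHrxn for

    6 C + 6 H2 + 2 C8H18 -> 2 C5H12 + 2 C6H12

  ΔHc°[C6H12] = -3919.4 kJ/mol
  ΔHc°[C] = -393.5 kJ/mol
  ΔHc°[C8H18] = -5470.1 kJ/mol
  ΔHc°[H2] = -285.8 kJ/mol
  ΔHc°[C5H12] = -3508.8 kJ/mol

ΔHrxn = -159.6 kJ/mol

With combustion enthalpies, reactants minus products:
= [6·(-393.5) + 6·(-285.8) + 2·(-5470.1)] − [2·(-3508.8) + 2·(-3919.4)]
= -159.6 kJ/mol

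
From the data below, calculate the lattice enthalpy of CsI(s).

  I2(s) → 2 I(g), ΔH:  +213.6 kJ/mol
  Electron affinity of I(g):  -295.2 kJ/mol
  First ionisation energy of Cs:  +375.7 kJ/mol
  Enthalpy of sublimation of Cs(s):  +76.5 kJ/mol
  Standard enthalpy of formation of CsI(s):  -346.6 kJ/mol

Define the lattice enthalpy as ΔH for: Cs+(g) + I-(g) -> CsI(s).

U = -610.4 kJ/mol

ΔHf° = 1·ΔHsub + 1·(ΣIE) + 1/2·D(I2) + 1·EA + U
-346.6 = 1·(+76.5) + 1·(+375.7) + 1/2·(+213.6) + 1·(-295.2) + U
U = -346.6 − (+263.8) = -610.4 kJ/mol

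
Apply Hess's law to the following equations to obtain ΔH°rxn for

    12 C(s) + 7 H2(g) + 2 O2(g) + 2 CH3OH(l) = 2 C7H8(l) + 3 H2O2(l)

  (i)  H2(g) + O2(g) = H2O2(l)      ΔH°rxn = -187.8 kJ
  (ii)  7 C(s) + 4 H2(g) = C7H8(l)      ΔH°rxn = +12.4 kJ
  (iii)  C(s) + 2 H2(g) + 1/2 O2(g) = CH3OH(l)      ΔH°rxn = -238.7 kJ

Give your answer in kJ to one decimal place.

(i) × 3: (3)·(-187.8) = -563.4 kJ
(ii) × 2: (2)·(+12.4) = +24.8 kJ
(iii) reversed and × 2: (-2)·(-238.7) = +477.4 kJ
ΔH°rxn = (-563.4) + (+24.8) + (+477.4) = -61.2 kJ

ΔH°rxn = -61.2 kJ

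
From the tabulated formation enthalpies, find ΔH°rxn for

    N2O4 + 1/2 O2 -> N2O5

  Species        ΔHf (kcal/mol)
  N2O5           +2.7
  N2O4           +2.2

ΔH°rxn = 0.5 kcal/mol

Products: 1·(+2.7) = +2.7
Reactants: 1·(+2.2) + 1/2·(+0.0) = +2.2
ΔH°rxn = (+2.7) − (+2.2) = 0.5 kcal/mol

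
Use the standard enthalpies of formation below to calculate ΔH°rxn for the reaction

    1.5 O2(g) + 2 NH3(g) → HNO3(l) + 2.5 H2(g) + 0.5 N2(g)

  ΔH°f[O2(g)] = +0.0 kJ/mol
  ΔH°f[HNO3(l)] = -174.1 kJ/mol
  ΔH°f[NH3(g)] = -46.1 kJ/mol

ΔH°rxn = -81.9 kJ/mol

Products: 1·(-174.1) + 5/2·(+0.0) + 1/2·(+0.0) = -174.1
Reactants: 3/2·(+0.0) + 2·(-46.1) = -92.2
ΔH°rxn = (-174.1) − (-92.2) = -81.9 kJ/mol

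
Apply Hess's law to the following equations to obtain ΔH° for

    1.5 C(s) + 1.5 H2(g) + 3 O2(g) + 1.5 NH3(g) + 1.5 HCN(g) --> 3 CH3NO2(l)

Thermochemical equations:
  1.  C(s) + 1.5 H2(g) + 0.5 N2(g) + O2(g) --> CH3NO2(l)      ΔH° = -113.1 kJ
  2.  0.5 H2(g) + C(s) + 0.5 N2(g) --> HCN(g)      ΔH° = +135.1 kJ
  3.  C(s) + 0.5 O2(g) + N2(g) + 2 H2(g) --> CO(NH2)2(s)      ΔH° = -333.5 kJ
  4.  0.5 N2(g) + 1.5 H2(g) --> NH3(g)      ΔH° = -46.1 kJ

ΔH° = -472.8 kJ

eq. 1 × 3 (×3 to match 3 CH3NO2(l) in the target): (3)·(-113.1) = -339.3 kJ
eq. 2 reversed and × 3/2 (reverse to put HCN(g) on the reactant side; scale by 3/2 for the 3/2 HCN(g)): (-3/2)·(+135.1) = -202.65 kJ
eq. 3: not needed (CO(NH2)2(s) appears nowhere else).
eq. 4 reversed and × 3/2 (NH3(g) must end up as a reactant; scale by 3/2 for the 3/2 NH3(g)): (-3/2)·(-46.1) = +69.15 kJ
Summing the manipulated equations, ΔH° = (-339.3) + (-202.65) + (+69.15) = -472.8 kJ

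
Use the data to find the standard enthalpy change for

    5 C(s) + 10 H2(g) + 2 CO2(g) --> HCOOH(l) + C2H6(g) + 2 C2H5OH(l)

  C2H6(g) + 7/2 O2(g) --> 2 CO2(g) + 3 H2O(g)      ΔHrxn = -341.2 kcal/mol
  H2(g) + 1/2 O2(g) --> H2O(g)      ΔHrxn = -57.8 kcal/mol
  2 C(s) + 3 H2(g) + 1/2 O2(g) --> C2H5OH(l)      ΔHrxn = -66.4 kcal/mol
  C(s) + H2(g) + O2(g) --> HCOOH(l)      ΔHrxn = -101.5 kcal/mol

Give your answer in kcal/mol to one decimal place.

equation 1 reversed (C2H6(g) must end up as a product): +341.2 kcal/mol
equation 2 × 3: (3)·(-57.8) = -173.4 kcal/mol
equation 3 × 2 (scale by 2 for the 2 C2H5OH(l)): (2)·(-66.4) = -132.8 kcal/mol
equation 4 as written (HCOOH(l) already on the product side): -101.5 kcal/mol
By Hess's law, ΔHrxn = (+341.2) + (-173.4) + (-132.8) + (-101.5) = -66.5 kcal/mol

ΔHrxn = -66.5 kcal/mol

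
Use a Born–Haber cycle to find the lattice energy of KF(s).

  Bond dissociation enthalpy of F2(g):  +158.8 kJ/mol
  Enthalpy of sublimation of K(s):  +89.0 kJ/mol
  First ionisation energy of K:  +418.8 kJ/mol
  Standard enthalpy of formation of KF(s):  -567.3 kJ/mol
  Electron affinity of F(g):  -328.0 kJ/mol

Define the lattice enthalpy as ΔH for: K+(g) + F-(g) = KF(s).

U = -826.5 kJ/mol

ΔHf° = 1·ΔHsub + 1·(ΣIE) + 1/2·D(F2) + 1·EA + U
-567.3 = 1·(+89.0) + 1·(+418.8) + 1/2·(+158.8) + 1·(-328.0) + U
U = -567.3 − (+259.2) = -826.5 kJ/mol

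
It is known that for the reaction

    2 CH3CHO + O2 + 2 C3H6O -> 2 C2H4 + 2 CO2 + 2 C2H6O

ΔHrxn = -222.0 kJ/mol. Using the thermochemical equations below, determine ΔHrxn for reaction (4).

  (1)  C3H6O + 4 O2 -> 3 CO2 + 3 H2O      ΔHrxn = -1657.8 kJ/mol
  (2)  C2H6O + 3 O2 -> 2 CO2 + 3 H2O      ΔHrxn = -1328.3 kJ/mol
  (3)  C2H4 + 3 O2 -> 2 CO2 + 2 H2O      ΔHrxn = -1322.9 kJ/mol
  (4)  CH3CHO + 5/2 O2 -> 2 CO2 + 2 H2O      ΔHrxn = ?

ΔHrxn = -1104.4 kJ/mol

(1) × 2 (scale by 2 for the 2 C3H6O): (2)·(-1657.8) = -3315.6 kJ/mol
(2) reversed and × 2 (reverse to put C2H6O on the product side; ×2 to match 2 C2H6O in the target): (-2)·(-1328.3) = +2656.6 kJ/mol
(3) reversed and × 2 (reverse to put C2H4 on the product side; ×2 to match 2 C2H4 in the target): (-2)·(-1322.9) = +2645.8 kJ/mol
(4) × 2 (scale by 2 for the 2 CH3CHO): contributes 2·x
-222.0 = (-3315.6) + (+2656.6) + (+2645.8) + 2·x
x = (-222.0 − (+1986.8)) / (2) = -1104.4 kJ/mol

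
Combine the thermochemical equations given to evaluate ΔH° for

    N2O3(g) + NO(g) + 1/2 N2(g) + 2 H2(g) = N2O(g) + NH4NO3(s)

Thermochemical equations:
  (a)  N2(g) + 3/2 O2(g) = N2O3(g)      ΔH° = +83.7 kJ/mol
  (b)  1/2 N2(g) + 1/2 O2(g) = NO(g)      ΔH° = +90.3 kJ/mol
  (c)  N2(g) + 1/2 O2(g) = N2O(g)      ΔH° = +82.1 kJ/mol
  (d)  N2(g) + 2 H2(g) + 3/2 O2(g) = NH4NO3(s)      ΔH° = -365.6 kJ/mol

ΔH° = -457.5 kJ/mol

(a) reversed (N2O3(g) must end up as a reactant): -83.7 kJ/mol
(b) reversed (reverse to put NO(g) on the reactant side): -90.3 kJ/mol
(c) as written (N2O(g) already on the product side): +82.1 kJ/mol
(d) as written (NH4NO3(s) already on the product side): -365.6 kJ/mol
ΔH° = (-83.7) + (-90.3) + (+82.1) + (-365.6) = -457.5 kJ/mol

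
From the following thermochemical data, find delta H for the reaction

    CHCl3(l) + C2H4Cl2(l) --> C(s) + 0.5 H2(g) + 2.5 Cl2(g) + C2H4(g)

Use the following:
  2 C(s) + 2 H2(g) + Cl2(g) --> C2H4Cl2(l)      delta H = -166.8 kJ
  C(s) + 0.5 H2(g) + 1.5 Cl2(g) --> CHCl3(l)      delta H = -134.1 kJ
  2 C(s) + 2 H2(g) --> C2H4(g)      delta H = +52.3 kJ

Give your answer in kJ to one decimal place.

equation 1 reversed: +166.8 kJ
equation 2 reversed: +134.1 kJ
equation 3 as written: +52.3 kJ
Combining the equations, delta H = (-1)·(-166.8) + (-1)·(-134.1) + (1)·(+52.3) = 353.2 kJ

delta H = 353.2 kJ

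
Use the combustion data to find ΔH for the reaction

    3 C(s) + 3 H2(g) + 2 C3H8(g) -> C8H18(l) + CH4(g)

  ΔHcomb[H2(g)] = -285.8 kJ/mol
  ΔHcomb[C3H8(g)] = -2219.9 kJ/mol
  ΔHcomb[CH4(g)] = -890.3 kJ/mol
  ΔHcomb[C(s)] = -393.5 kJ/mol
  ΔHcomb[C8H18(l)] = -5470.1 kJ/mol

ΔH = -117.3 kJ/mol

Using ΔH = Σ nΔHc°(reactants) − Σ nΔHc°(products):
= [3·(-393.5) + 3·(-285.8) + 2·(-2219.9)] − [1·(-5470.1) + 1·(-890.3)]
= -117.3 kJ/mol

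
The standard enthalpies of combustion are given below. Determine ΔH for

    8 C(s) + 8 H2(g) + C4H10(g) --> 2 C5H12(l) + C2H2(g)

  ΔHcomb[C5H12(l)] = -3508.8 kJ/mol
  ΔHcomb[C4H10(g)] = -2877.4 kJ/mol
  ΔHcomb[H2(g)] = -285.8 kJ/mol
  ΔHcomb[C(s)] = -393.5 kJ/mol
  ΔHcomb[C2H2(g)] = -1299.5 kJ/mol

ΔH = 5.3 kJ/mol

With combustion enthalpies, reactants minus products:
= [8·(-393.5) + 8·(-285.8) + 1·(-2877.4)] − [2·(-3508.8) + 1·(-1299.5)]
= 5.3 kJ/mol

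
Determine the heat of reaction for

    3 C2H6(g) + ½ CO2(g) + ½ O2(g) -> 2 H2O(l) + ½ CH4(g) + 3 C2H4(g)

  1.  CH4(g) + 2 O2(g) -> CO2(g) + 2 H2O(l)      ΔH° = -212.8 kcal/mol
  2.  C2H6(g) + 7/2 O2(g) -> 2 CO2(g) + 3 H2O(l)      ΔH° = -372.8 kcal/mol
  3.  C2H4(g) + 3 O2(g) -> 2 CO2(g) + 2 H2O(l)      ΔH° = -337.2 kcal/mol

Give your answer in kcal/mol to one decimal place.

eq. 1 reversed and × 1/2 (reverse to put CH4(g) on the product side; ×1/2 to match 1/2 CH4(g) in the target): (-1/2)·(-212.8) = +106.4 kcal/mol
eq. 2 × 3 (×3 to match 3 C2H6(g) in the target): (3)·(-372.8) = -1118.4 kcal/mol
eq. 3 reversed and × 3 (C2H4(g) must end up as a product; scale by 3 for the 3 C2H4(g)): (-3)·(-337.2) = +1011.6 kcal/mol
ΔH° = (-1/2)·(-212.8) + (3)·(-372.8) + (-3)·(-337.2) = -0.4 kcal/mol

ΔH° = -0.4 kcal/mol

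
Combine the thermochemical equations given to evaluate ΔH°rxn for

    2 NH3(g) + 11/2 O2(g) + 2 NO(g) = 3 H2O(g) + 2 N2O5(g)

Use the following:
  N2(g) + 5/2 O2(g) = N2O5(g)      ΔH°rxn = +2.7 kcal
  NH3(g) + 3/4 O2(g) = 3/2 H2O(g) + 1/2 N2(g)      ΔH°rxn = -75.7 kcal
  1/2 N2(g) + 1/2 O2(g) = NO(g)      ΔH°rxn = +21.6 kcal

equation 1 × 2 (×2 to match 2 N2O5(g) in the target): (2)·(+2.7) = +5.4 kcal
equation 2 × 2 (×2 to match 2 NH3(g) in the target): (2)·(-75.7) = -151.4 kcal
equation 3 reversed and × 2 (NO(g) must end up as a reactant; scale by 2 for the 2 NO(g)): (-2)·(+21.6) = -43.2 kcal
Combining the equations, ΔH°rxn = (+5.4) + (-151.4) + (-43.2) = -189.2 kcal

ΔH°rxn = -189.2 kcal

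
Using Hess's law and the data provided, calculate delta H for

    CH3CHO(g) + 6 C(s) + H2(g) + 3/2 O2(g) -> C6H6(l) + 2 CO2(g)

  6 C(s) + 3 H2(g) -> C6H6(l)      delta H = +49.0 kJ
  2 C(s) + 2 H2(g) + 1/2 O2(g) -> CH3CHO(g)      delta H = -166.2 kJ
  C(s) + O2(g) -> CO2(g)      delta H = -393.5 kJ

equation 1 as written (C6H6(l) already on the product side): +49.0 kJ
equation 2 reversed (CH3CHO(g) must end up as a reactant): +166.2 kJ
equation 3 × 2 (×2 to match 2 CO2(g) in the target): (2)·(-393.5) = -787.0 kJ
Combining the equations, delta H = (+49.0) + (+166.2) + (-787.0) = -571.8 kJ

delta H = -571.8 kJ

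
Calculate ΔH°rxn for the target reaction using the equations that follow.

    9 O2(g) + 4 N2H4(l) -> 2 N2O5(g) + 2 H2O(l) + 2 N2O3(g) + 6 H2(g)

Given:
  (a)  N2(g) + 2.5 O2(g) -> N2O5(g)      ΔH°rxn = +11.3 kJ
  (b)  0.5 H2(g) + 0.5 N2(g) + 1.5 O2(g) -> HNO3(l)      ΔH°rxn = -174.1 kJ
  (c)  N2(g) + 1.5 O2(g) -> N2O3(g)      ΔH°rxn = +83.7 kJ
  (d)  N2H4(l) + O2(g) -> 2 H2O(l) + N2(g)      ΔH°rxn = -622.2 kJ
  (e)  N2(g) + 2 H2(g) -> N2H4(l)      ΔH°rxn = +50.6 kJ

(a) × 2: (2)·(+11.3) = +22.6 kJ
(b): not needed.
(c) × 2: (2)·(+83.7) = +167.4 kJ
(d) as written: -622.2 kJ
(e) reversed and × 3: (-3)·(+50.6) = -151.8 kJ
ΔH°rxn = (+22.6) + (+167.4) + (-622.2) + (-151.8) = -584.0 kJ

ΔH°rxn = -584.0 kJ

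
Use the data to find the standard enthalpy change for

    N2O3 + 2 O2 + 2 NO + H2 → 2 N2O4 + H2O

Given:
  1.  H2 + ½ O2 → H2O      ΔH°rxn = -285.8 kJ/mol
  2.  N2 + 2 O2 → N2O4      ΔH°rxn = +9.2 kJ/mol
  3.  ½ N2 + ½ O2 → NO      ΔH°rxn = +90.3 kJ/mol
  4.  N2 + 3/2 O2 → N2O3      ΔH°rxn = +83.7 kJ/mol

ΔH°rxn = -531.7 kJ/mol

eq. 1 as written (H2O already on the product side): -285.8 kJ/mol
eq. 2 × 2 (scale by 2 for the 2 N2O4): (2)·(+9.2) = +18.4 kJ/mol
eq. 3 reversed and × 2 (reverse to put NO on the reactant side; ×2 to match 2 NO in the target): (-2)·(+90.3) = -180.6 kJ/mol
eq. 4 reversed (N2O3 must end up as a reactant): -83.7 kJ/mol
Combining the equations, ΔH°rxn = (1)·(-285.8) + (2)·(+9.2) + (-2)·(+90.3) + (-1)·(+83.7) = -531.7 kJ/mol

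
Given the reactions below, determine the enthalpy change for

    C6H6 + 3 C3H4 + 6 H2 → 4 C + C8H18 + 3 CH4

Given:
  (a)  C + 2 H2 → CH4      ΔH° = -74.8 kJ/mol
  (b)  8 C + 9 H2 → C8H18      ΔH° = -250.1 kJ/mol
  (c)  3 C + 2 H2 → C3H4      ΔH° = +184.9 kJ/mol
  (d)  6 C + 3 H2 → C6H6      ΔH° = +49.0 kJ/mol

(a) × 3: (3)·(-74.8) = -224.4 kJ/mol
(b) as written: -250.1 kJ/mol
(c) reversed and × 3: (-3)·(+184.9) = -554.7 kJ/mol
(d) reversed: -49.0 kJ/mol
By Hess's law, ΔH° = (-224.4) + (-250.1) + (-554.7) + (-49.0) = -1078.2 kJ/mol

ΔH° = -1078.2 kJ/mol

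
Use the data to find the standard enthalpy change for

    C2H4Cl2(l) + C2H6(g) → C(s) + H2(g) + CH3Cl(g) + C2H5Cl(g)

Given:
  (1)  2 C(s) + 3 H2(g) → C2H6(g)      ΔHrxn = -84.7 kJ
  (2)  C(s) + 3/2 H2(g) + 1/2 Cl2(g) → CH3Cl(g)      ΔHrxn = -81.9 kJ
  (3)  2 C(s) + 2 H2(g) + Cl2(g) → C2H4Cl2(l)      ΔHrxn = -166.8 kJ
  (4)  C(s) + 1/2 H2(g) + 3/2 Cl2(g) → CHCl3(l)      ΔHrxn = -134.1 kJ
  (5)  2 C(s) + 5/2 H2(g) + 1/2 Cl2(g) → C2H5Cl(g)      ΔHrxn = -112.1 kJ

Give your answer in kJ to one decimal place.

ΔHrxn = 57.5 kJ

(1) reversed: +84.7 kJ
(2) as written: -81.9 kJ
(3) reversed: +166.8 kJ
(4): not needed.
(5) as written: -112.1 kJ
By Hess's law, ΔHrxn = (+84.7) + (-81.9) + (+166.8) + (-112.1) = 57.5 kJ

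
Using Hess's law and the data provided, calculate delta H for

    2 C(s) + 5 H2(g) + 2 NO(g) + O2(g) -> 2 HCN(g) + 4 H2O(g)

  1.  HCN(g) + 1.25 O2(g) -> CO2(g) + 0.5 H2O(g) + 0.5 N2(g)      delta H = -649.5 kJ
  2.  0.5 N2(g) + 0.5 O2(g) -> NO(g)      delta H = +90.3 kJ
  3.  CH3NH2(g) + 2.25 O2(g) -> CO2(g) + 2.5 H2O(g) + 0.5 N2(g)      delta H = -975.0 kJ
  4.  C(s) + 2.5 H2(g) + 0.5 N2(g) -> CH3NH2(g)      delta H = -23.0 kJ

eq. 1 reversed and × 2: (-2)·(-649.5) = +1299.0 kJ
eq. 2 reversed and × 2: (-2)·(+90.3) = -180.6 kJ
eq. 3 × 2: (2)·(-975.0) = -1950.0 kJ
eq. 4 × 2: (2)·(-23.0) = -46.0 kJ
delta H = (+1299.0) + (-180.6) + (-1950.0) + (-46.0) = -877.6 kJ

delta H = -877.6 kJ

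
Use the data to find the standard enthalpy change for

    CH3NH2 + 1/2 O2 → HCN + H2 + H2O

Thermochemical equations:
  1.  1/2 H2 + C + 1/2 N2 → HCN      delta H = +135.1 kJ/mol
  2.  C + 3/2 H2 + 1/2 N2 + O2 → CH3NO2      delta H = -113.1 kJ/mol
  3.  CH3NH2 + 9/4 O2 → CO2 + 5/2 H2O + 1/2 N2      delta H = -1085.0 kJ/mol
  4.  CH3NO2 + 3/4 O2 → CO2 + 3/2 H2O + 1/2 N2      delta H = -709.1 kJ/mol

eq. 1 as written (HCN already on the product side): +135.1 kJ/mol
eq. 2 reversed: +113.1 kJ/mol
eq. 3 as written (CH3NH2 already on the reactant side): -1085.0 kJ/mol
eq. 4 reversed: +709.1 kJ/mol
delta H = (1)·(+135.1) + (-1)·(-113.1) + (1)·(-1085.0) + (-1)·(-709.1) = -127.7 kJ/mol

delta H = -127.7 kJ/mol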